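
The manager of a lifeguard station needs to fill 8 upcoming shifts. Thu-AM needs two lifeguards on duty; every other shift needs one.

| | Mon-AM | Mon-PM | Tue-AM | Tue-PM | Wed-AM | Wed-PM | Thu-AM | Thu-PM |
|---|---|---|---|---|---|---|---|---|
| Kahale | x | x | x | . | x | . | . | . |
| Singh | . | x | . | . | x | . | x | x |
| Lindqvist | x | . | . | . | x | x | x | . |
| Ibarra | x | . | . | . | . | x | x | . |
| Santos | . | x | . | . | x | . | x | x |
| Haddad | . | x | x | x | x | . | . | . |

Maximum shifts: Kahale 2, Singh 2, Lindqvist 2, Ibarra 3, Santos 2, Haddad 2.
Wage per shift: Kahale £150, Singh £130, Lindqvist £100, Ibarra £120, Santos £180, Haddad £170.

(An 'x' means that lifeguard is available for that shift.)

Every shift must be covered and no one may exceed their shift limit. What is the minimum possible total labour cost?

Tue-PM can only be covered by Haddad, so that assignment is forced.
Picking the cheapest available lifeguard for each shift independently would cost £1100, but that ignores the shift limits.
An optimal schedule: Mon-AM→Ibarra, Mon-PM→Singh, Tue-AM→Kahale, Tue-PM→Haddad, Wed-AM→Lindqvist, Wed-PM→Ibarra, Thu-AM→Lindqvist+Ibarra, Thu-PM→Singh.
Total: 120 + 130 + 150 + 170 + 100 + 120 + 100 + 120 + 130 = £1140.

£1140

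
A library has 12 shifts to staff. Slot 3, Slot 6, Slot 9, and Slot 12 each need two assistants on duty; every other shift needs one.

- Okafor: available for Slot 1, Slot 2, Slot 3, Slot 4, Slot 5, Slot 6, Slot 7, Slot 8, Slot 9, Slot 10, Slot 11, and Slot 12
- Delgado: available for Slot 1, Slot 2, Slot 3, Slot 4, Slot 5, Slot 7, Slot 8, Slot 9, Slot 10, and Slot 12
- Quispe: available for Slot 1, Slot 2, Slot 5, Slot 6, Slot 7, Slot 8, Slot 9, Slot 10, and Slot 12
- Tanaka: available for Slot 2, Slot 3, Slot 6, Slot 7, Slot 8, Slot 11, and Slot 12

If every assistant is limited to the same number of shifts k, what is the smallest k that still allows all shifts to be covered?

With 4 assistants and 16 worker-slots to fill, someone must work at least ⌈16/4⌉ = 4 shifts, so k ≥ 4.
k = 4 works: Slot 1→Okafor, Slot 2→Quispe, Slot 3→Okafor+Delgado, Slot 4→Okafor, Slot 5→Delgado, Slot 6→Quispe+Tanaka, Slot 7→Tanaka, Slot 8→Tanaka, Slot 9→Delgado+Quispe, Slot 10→Delgado, Slot 11→Okafor, Slot 12→Quispe+Tanaka.
Loads: Okafor 4, Delgado 4, Quispe 4, Tanaka 4 — all ≤ 4.

4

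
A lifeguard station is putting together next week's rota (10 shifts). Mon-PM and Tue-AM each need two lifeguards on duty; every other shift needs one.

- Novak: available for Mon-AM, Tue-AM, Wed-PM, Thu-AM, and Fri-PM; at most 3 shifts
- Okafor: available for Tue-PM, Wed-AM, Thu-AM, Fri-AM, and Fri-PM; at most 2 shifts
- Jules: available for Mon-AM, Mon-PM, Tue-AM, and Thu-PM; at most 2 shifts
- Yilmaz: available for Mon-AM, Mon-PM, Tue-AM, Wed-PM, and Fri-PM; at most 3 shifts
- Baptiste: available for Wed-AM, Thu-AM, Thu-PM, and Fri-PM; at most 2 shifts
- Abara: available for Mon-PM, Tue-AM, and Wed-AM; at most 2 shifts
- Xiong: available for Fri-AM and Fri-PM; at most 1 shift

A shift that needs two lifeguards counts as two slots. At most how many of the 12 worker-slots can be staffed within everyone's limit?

12

Total capacity across all lifeguards is 3+2+2+3+2+2+1 = 15, and 12 slots are needed, so at most 12 can be filled.
An assignment achieving 12: Mon-AM→Novak, Mon-PM→Jules+Yilmaz, Tue-AM→Yilmaz+Abara, Tue-PM→Okafor, Wed-AM→Baptiste, Wed-PM→Novak, Thu-AM→Novak, Thu-PM→Jules, Fri-AM→Okafor, Fri-PM→Yilmaz.
Loads: Novak 3/3, Okafor 2/2, Jules 2/2, Yilmaz 3/3, Baptiste 1/2, Abara 1/2, Xiong 0/1.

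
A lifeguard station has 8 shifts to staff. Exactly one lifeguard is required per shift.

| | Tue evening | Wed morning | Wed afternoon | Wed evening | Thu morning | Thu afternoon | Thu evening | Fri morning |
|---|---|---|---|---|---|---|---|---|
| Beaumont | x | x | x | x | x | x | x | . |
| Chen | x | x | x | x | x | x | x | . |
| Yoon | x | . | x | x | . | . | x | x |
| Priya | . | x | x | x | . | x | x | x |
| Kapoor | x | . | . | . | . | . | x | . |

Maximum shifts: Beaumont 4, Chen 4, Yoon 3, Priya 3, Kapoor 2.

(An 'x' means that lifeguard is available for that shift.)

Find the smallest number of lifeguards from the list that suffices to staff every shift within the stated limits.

8 slots to fill and no one can take more than 4, so at least ⌈8/4⌉ = 2 lifeguards are needed.
No set of 2 lifeguards can cover every shift (each such set leaves at least one shift with no one available or exceeds a cap).
Beaumont, Chen, and Yoon alone can cover everything: Tue evening→Beaumont, Wed morning→Beaumont, Wed afternoon→Chen, Wed evening→Chen, Thu morning→Beaumont, Thu afternoon→Beaumont, Thu evening→Chen, Fri morning→Yoon.

3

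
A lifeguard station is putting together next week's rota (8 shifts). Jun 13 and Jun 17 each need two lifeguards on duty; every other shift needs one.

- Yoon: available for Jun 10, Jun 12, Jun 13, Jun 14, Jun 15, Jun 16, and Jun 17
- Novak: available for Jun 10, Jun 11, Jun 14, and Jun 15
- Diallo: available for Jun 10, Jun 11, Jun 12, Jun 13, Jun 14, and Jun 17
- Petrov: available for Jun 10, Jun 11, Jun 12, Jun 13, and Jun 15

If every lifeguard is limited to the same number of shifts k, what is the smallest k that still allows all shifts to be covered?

3

With 4 lifeguards and 10 worker-slots to fill, someone must work at least ⌈10/4⌉ = 3 shifts, so k ≥ 3.
k = 3 works: Jun 10→Diallo, Jun 11→Novak, Jun 12→Yoon, Jun 13→Diallo+Petrov, Jun 14→Novak, Jun 15→Novak, Jun 16→Yoon, Jun 17→Yoon+Diallo.
Loads: Yoon 3, Novak 3, Diallo 3, Petrov 1 — all ≤ 3.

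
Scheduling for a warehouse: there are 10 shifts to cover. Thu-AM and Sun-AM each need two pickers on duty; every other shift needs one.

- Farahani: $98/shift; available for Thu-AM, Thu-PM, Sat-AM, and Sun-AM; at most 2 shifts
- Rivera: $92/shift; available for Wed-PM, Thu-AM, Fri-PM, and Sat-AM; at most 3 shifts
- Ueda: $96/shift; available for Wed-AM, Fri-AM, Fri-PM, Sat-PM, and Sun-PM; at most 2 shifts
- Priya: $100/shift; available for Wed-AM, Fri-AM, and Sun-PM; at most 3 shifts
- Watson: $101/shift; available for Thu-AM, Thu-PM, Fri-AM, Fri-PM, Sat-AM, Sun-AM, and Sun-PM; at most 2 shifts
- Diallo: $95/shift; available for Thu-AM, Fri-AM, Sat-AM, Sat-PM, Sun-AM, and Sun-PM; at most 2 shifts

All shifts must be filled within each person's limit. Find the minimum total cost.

$1154

Wed-PM can only be covered by Rivera, so that assignment is forced.
Picking the cheapest available picker for each shift independently would cost $1135, but that ignores the shift limits.
An optimal schedule: Wed-AM→Priya, Wed-PM→Rivera, Thu-AM→Rivera+Diallo, Thu-PM→Farahani, Fri-AM→Priya, Fri-PM→Ueda, Sat-AM→Rivera, Sat-PM→Ueda, Sun-AM→Diallo+Farahani, Sun-PM→Priya.
Total: 100 + 92 + 92 + 95 + 98 + 100 + 96 + 92 + 96 + 95 + 98 + 100 = $1154.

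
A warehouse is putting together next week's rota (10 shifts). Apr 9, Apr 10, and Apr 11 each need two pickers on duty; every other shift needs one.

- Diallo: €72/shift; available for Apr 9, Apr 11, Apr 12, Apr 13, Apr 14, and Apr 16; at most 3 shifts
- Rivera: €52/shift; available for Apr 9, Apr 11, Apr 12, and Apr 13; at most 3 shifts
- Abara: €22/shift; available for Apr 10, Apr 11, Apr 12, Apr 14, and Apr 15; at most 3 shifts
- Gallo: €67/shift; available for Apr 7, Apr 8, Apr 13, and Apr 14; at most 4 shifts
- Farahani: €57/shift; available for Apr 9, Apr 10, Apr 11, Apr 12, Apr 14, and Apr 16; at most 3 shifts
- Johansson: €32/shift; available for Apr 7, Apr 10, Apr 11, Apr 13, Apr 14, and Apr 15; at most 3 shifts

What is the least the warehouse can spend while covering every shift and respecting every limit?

Apr 8 can only be covered by Gallo, so that assignment is forced.
Picking the cheapest available picker for each shift independently would cost €471, but that ignores the shift limits.
An optimal schedule: Apr 7→Johansson, Apr 8→Gallo, Apr 9→Rivera+Farahani, Apr 10→Abara+Johansson, Apr 11→Rivera+Farahani, Apr 12→Abara, Apr 13→Rivera, Apr 14→Johansson, Apr 15→Abara, Apr 16→Farahani.
Total: 32 + 67 + 52 + 57 + 22 + 32 + 52 + 57 + 22 + 52 + 32 + 22 + 57 = €556.

€556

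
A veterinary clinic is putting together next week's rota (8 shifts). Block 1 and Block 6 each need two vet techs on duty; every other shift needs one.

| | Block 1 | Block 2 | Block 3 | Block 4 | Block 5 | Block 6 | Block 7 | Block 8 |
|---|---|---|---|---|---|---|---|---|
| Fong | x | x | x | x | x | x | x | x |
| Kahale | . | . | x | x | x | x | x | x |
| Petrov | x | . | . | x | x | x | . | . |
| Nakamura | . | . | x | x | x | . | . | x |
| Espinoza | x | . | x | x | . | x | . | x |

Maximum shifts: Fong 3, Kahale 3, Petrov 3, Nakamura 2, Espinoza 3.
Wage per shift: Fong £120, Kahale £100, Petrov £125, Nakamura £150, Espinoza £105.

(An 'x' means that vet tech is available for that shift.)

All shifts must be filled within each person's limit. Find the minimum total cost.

Block 2 can only be covered by Fong, so that assignment is forced.
Picking the cheapest available vet tech for each shift independently would cost £1050, but that ignores the shift limits.
An optimal schedule: Block 1→Espinoza+Fong, Block 2→Fong, Block 3→Kahale, Block 4→Espinoza, Block 5→Kahale, Block 6→Fong+Petrov, Block 7→Kahale, Block 8→Espinoza.
Total: 105 + 120 + 120 + 100 + 105 + 100 + 120 + 125 + 100 + 105 = £1100.

£1100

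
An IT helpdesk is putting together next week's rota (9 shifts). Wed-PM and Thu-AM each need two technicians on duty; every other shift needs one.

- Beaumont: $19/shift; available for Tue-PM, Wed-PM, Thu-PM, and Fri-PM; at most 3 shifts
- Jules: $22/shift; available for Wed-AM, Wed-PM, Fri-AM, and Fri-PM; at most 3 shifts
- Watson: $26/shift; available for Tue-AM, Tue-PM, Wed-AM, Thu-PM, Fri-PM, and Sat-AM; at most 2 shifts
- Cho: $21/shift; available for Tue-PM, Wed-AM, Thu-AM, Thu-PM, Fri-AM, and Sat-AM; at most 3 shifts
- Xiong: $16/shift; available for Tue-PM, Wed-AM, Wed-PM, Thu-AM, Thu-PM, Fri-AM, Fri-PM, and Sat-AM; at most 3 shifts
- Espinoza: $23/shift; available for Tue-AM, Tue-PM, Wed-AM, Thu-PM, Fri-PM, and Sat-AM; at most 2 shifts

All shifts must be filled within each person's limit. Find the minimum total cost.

$213

Thu-AM can only be covered by Cho and Xiong, so that assignment is forced.
Picking the cheapest available technician for each shift independently would cost $191, but that ignores the shift limits.
An optimal schedule: Tue-AM→Espinoza, Tue-PM→Beaumont, Wed-AM→Cho, Wed-PM→Xiong+Beaumont, Thu-AM→Xiong+Cho, Thu-PM→Beaumont, Fri-AM→Xiong, Fri-PM→Jules, Sat-AM→Cho.
Total: 23 + 19 + 21 + 16 + 19 + 16 + 21 + 19 + 16 + 22 + 21 = $213.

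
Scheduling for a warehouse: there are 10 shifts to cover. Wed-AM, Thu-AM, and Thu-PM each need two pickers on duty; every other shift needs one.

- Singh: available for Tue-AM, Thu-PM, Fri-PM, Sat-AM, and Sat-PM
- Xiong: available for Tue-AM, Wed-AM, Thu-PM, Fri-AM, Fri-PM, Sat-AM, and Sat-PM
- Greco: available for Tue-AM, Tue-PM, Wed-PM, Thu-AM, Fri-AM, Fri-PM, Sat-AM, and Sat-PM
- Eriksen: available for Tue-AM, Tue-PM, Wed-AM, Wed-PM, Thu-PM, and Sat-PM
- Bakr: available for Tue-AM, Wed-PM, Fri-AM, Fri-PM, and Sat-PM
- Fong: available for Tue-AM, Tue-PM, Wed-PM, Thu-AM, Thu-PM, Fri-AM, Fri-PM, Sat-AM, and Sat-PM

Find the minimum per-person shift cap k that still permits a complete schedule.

With 6 pickers and 13 worker-slots to fill, someone must work at least ⌈13/6⌉ = 3 shifts, so k ≥ 3.
k = 3 works: Tue-AM→Singh, Tue-PM→Greco, Wed-AM→Xiong+Eriksen, Wed-PM→Greco, Thu-AM→Greco+Fong, Thu-PM→Xiong+Eriksen, Fri-AM→Xiong, Fri-PM→Singh, Sat-AM→Singh, Sat-PM→Eriksen.
Loads: Singh 3, Xiong 3, Greco 3, Eriksen 3, Bakr 0, Fong 1 — all ≤ 3.

3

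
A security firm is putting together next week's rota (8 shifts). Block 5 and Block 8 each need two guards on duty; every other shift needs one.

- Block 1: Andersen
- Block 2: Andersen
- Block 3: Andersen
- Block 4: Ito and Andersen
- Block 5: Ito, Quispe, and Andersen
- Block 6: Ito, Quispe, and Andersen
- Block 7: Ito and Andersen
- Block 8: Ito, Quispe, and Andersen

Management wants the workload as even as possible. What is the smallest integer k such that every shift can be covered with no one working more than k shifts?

4

With 3 guards and 10 worker-slots to fill, someone must work at least ⌈10/3⌉ = 4 shifts, so k ≥ 4.
k = 4 works: Block 1→Andersen, Block 2→Andersen, Block 3→Andersen, Block 4→Ito, Block 5→Ito+Quispe, Block 6→Ito, Block 7→Ito, Block 8→Quispe+Andersen.
Loads: Ito 4, Quispe 2, Andersen 4 — all ≤ 4.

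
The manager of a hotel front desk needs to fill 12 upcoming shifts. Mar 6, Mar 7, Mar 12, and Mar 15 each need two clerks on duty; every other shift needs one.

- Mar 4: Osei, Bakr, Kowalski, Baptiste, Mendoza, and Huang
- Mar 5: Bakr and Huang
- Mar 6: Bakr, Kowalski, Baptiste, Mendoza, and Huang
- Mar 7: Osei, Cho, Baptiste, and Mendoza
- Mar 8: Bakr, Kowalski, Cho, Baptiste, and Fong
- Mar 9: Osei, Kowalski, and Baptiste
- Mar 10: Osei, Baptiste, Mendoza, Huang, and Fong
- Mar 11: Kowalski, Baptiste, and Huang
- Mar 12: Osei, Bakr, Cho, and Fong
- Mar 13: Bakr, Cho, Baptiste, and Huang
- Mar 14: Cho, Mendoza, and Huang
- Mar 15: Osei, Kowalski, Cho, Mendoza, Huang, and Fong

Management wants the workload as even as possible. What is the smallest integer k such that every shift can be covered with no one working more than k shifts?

With 8 clerks and 16 worker-slots to fill, someone must work at least ⌈16/8⌉ = 2 shifts, so k ≥ 2.
k = 2 works: Mar 4→Baptiste, Mar 5→Bakr, Mar 6→Mendoza+Huang, Mar 7→Baptiste+Mendoza, Mar 8→Kowalski, Mar 9→Osei, Mar 10→Osei, Mar 11→Kowalski, Mar 12→Cho+Fong, Mar 13→Bakr, Mar 14→Cho, Mar 15→Huang+Fong.
Loads: Osei 2, Bakr 2, Kowalski 2, Cho 2, Baptiste 2, Mendoza 2, Huang 2, Fong 2 — all ≤ 2.

2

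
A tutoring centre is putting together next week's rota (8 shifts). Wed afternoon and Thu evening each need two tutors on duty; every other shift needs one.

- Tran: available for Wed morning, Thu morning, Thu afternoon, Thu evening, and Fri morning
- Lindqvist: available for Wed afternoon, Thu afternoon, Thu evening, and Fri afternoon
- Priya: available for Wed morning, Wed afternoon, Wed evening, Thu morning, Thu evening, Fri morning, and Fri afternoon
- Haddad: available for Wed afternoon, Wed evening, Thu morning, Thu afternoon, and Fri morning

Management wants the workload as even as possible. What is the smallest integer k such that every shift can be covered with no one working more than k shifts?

With 4 tutors and 10 worker-slots to fill, someone must work at least ⌈10/4⌉ = 3 shifts, so k ≥ 3.
k = 3 works: Wed morning→Tran, Wed afternoon→Lindqvist+Priya, Wed evening→Priya, Thu morning→Tran, Thu afternoon→Tran, Thu evening→Lindqvist+Priya, Fri morning→Haddad, Fri afternoon→Lindqvist.
Loads: Tran 3, Lindqvist 3, Priya 3, Haddad 1 — all ≤ 3.

3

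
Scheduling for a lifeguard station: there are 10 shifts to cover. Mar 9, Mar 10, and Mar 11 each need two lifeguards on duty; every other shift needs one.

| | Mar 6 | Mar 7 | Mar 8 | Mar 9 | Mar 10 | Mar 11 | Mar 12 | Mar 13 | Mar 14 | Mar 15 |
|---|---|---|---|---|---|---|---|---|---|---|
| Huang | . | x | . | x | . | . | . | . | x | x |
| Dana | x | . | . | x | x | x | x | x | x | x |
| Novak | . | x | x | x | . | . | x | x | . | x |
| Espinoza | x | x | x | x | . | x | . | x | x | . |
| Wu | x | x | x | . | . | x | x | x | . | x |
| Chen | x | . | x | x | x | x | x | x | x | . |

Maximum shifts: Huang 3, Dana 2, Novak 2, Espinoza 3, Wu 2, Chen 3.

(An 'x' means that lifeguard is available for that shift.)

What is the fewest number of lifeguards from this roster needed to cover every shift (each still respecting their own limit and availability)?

13 slots to fill and no one can take more than 3, so at least ⌈13/3⌉ = 5 lifeguards are needed.
Huang, Dana, Novak, Espinoza, and Chen alone can cover everything: Mar 6→Dana, Mar 7→Huang, Mar 8→Novak, Mar 9→Espinoza+Chen, Mar 10→Dana+Chen, Mar 11→Espinoza+Chen, Mar 12→Novak, Mar 13→Espinoza, Mar 14→Huang, Mar 15→Huang.

5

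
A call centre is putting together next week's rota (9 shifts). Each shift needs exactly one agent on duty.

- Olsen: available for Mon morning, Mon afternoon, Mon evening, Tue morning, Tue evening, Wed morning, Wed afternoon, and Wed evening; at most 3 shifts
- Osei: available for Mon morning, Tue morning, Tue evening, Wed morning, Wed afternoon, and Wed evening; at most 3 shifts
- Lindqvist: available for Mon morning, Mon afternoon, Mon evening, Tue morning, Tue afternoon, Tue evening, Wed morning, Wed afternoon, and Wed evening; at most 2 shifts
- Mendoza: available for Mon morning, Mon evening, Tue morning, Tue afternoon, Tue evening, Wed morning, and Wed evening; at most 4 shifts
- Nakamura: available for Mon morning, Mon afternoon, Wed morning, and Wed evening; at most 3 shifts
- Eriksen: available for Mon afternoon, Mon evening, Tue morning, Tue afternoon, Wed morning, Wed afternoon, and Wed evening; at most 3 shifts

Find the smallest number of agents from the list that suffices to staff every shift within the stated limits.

9 slots to fill and no one can take more than 4, so at least ⌈9/4⌉ = 3 agents are needed.
Olsen, Osei, and Mendoza alone can cover everything: Mon morning→Osei, Mon afternoon→Olsen, Mon evening→Olsen, Tue morning→Osei, Tue afternoon→Mendoza, Tue evening→Osei, Wed morning→Mendoza, Wed afternoon→Olsen, Wed evening→Mendoza.

3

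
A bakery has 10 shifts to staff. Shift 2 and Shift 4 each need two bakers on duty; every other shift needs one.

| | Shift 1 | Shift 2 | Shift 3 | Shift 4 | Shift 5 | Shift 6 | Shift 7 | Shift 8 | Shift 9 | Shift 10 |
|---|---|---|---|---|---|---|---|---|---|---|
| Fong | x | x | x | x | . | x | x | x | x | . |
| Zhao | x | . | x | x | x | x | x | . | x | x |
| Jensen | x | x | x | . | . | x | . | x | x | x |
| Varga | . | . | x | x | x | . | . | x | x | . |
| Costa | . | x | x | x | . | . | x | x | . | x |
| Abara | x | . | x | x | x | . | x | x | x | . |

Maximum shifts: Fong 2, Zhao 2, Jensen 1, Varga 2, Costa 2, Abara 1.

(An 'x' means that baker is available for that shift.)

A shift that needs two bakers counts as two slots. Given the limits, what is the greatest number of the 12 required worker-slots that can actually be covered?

Total capacity across all bakers is 2+2+1+2+2+1 = 10, and 12 slots are needed, so at most 10 can be filled.
An assignment achieving 10: Shift 1→Abara, Shift 2→Fong+Jensen, Shift 4→Varga+Costa, Shift 5→Zhao, Shift 6→Fong, Shift 7→Costa, Shift 8→Varga, Shift 10→Zhao.
Loads: Fong 2/2, Zhao 2/2, Jensen 1/1, Varga 2/2, Costa 2/2, Abara 1/1.

10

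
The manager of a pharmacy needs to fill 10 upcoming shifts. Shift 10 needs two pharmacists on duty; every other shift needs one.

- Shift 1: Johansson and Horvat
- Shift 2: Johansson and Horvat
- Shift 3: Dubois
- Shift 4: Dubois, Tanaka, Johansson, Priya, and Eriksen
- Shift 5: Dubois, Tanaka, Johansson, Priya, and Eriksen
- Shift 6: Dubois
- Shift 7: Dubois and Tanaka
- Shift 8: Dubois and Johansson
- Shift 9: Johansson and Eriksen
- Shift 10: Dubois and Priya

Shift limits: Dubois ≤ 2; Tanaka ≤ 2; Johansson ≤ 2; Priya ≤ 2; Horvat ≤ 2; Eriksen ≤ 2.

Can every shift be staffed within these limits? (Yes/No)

No

Total capacity is 12 and 11 slots are needed, so capacity alone doesn't rule it out.
Shifts {Shift 3, Shift 6, Shift 10} need 4 worker-slots in total, but the pharmacists available for any of those shifts (Dubois and Priya) can supply at most 3 among them. So no valid schedule exists.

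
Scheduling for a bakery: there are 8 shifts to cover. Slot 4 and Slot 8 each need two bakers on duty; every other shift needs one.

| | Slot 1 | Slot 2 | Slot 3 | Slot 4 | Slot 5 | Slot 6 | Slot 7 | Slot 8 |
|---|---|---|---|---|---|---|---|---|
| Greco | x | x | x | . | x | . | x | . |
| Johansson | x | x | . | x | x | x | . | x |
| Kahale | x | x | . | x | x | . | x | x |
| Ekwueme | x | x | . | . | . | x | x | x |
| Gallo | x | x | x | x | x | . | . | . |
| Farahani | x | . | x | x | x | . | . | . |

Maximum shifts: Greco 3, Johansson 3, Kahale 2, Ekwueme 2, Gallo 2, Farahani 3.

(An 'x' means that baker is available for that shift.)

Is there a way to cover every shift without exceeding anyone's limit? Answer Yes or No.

One valid schedule: Slot 1→Kahale, Slot 2→Greco, Slot 3→Greco, Slot 4→Gallo+Farahani, Slot 5→Johansson, Slot 6→Johansson, Slot 7→Greco, Slot 8→Johansson+Kahale.
Loads: Greco 3/3, Johansson 3/3, Kahale 2/2, Ekwueme 0/2, Gallo 1/2, Farahani 1/3 — all within limits.

Yes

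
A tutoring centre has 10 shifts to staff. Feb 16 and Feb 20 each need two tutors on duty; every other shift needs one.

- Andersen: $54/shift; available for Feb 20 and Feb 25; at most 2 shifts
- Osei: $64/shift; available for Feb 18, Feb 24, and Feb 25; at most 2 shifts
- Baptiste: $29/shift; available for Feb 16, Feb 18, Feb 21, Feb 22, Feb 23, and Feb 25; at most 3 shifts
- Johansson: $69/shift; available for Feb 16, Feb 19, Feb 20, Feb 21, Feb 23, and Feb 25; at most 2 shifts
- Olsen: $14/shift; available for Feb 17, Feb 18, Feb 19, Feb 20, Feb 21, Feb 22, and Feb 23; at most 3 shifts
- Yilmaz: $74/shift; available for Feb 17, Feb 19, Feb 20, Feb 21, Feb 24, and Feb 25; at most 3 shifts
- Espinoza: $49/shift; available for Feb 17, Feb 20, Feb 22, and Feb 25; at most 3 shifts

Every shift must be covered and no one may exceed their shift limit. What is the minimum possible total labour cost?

$463

Feb 16 can only be covered by Baptiste and Johansson, so that assignment is forced.
Picking the cheapest available tutor for each shift independently would cost $338, but that ignores the shift limits.
An optimal schedule: Feb 16→Baptiste+Johansson, Feb 17→Olsen, Feb 18→Olsen, Feb 19→Olsen, Feb 20→Espinoza+Andersen, Feb 21→Baptiste, Feb 22→Espinoza, Feb 23→Baptiste, Feb 24→Osei, Feb 25→Espinoza.
Total: 29 + 69 + 14 + 14 + 14 + 49 + 54 + 29 + 49 + 29 + 64 + 49 = $463.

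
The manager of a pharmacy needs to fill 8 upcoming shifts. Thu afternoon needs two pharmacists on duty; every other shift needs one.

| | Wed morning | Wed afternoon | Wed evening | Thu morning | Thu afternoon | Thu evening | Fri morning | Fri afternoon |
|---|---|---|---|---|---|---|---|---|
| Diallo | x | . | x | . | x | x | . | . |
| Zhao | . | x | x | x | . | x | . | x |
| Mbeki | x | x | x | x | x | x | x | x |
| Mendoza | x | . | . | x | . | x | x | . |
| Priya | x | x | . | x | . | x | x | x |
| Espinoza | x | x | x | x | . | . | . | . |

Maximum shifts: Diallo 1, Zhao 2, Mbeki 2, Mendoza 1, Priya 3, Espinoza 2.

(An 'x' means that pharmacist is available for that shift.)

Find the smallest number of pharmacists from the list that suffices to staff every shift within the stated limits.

9 slots to fill and no one can take more than 3, so at least ⌈9/3⌉ = 3 pharmacists are needed.
No set of 4 pharmacists can cover every shift (each such set leaves at least one shift with no one available or exceeds a cap).
Diallo, Zhao, Mbeki, Mendoza, and Priya alone can cover everything: Wed morning→Mendoza, Wed afternoon→Zhao, Wed evening→Zhao, Thu morning→Priya, Thu afternoon→Diallo+Mbeki, Thu evening→Priya, Fri morning→Mbeki, Fri afternoon→Priya.

5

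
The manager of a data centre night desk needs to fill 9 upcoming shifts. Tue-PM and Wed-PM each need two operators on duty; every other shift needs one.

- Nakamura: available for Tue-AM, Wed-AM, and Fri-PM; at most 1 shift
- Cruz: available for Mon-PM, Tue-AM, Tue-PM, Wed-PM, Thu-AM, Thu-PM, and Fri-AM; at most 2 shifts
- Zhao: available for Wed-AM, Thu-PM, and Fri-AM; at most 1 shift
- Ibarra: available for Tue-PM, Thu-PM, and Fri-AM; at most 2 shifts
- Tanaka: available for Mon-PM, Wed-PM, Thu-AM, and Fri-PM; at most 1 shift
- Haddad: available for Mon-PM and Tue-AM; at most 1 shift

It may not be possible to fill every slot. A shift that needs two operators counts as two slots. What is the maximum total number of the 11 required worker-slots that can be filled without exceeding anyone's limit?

Total capacity across all operators is 1+2+1+2+1+1 = 8, and 11 slots are needed, so at most 8 can be filled.
An assignment achieving 8: Mon-PM→Haddad, Tue-PM→Cruz+Ibarra, Wed-AM→Nakamura, Wed-PM→Cruz+Tanaka, Thu-PM→Zhao, Fri-AM→Ibarra.
Loads: Nakamura 1/1, Cruz 2/2, Zhao 1/1, Ibarra 2/2, Tanaka 1/1, Haddad 1/1.

8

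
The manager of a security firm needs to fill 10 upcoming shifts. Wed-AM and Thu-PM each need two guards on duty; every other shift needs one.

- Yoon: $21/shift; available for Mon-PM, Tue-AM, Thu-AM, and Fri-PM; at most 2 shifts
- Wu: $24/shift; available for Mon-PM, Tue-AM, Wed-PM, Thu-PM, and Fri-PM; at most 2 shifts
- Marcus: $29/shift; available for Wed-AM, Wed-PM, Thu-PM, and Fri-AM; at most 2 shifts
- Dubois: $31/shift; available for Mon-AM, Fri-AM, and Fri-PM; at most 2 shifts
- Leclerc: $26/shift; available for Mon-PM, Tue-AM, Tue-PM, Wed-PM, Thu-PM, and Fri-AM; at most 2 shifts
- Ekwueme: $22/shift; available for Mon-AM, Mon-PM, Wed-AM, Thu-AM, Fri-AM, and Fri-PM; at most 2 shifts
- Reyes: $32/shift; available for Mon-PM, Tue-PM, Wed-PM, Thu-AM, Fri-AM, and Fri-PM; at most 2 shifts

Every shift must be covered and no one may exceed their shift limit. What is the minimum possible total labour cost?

$306

Wed-AM can only be covered by Marcus and Ekwueme, so that assignment is forced.
Picking the cheapest available guard for each shift independently would cost $279, but that ignores the shift limits.
An optimal schedule: Mon-AM→Dubois, Mon-PM→Leclerc, Tue-AM→Yoon, Tue-PM→Leclerc, Wed-AM→Marcus+Ekwueme, Wed-PM→Wu, Thu-AM→Yoon, Thu-PM→Wu+Marcus, Fri-AM→Dubois, Fri-PM→Ekwueme.
Total: 31 + 26 + 21 + 26 + 29 + 22 + 24 + 21 + 24 + 29 + 31 + 22 = $306.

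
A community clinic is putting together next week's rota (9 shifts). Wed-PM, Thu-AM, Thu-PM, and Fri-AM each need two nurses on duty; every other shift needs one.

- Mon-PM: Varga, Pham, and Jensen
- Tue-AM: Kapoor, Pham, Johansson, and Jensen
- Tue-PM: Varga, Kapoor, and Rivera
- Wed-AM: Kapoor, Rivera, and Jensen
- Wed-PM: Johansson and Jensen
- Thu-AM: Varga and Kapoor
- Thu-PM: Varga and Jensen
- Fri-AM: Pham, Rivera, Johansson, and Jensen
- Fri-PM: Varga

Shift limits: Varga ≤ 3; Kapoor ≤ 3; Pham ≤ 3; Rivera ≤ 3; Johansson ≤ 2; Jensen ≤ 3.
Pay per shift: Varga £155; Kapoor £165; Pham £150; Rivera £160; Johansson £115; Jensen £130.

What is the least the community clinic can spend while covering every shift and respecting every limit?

£1860

Wed-PM can only be covered by Johansson and Jensen, so that assignment is forced.
Thu-AM can only be covered by Varga and Kapoor, so that assignment is forced.
Thu-PM can only be covered by Varga and Jensen, so that assignment is forced.
Picking the cheapest available nurse for each shift independently would cost £1780, but that ignores the shift limits.
An optimal schedule: Mon-PM→Pham, Tue-AM→Pham, Tue-PM→Rivera, Wed-AM→Jensen, Wed-PM→Johansson+Jensen, Thu-AM→Varga+Kapoor, Thu-PM→Jensen+Varga, Fri-AM→Johansson+Pham, Fri-PM→Varga.
Total: 150 + 150 + 160 + 130 + 115 + 130 + 155 + 165 + 130 + 155 + 115 + 150 + 155 = £1860.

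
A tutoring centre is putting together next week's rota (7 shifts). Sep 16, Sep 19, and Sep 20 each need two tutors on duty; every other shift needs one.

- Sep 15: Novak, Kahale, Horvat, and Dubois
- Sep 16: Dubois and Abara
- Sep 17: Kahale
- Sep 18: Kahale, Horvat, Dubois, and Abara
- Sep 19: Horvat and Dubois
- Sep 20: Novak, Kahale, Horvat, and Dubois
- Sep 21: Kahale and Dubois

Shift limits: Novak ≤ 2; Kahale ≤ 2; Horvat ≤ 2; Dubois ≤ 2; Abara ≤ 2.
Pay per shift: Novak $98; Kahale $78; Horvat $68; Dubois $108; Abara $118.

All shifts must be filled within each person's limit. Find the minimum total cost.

$940

Sep 16 can only be covered by Dubois and Abara, so that assignment is forced.
Sep 17 can only be covered by Kahale, so that assignment is forced.
Sep 19 can only be covered by Horvat and Dubois, so that assignment is forced.
Picking the cheapest available tutor for each shift independently would cost $840, but that ignores the shift limits.
An optimal schedule: Sep 15→Novak, Sep 16→Dubois+Abara, Sep 17→Kahale, Sep 18→Abara, Sep 19→Horvat+Dubois, Sep 20→Novak+Horvat, Sep 21→Kahale.
Total: 98 + 108 + 118 + 78 + 118 + 68 + 108 + 98 + 68 + 78 = $940.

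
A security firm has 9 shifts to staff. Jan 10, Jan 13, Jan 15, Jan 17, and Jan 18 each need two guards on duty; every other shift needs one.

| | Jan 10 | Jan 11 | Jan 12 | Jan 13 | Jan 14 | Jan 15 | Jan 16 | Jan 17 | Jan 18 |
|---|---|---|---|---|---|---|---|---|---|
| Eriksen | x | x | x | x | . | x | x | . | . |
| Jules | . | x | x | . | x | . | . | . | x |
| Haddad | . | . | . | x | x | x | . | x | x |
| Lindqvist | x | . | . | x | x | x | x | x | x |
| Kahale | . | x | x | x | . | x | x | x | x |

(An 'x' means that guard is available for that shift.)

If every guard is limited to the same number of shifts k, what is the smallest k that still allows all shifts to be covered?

3

With 5 guards and 14 worker-slots to fill, someone must work at least ⌈14/5⌉ = 3 shifts, so k ≥ 3.
k = 3 works: Jan 10→Eriksen+Lindqvist, Jan 11→Eriksen, Jan 12→Eriksen, Jan 13→Haddad+Kahale, Jan 14→Jules, Jan 15→Haddad+Kahale, Jan 16→Lindqvist, Jan 17→Haddad+Lindqvist, Jan 18→Jules+Kahale.
Loads: Eriksen 3, Jules 2, Haddad 3, Lindqvist 3, Kahale 3 — all ≤ 3.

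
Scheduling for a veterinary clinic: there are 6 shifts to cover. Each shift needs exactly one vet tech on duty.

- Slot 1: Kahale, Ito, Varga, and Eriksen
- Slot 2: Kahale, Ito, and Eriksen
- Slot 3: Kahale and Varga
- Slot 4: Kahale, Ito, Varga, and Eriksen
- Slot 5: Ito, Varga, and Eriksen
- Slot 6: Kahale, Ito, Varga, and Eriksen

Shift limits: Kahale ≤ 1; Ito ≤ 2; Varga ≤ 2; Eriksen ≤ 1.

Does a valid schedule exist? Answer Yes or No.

One valid schedule: Slot 1→Varga, Slot 2→Ito, Slot 3→Kahale, Slot 4→Varga, Slot 5→Ito, Slot 6→Eriksen.
Loads: Kahale 1/1, Ito 2/2, Varga 2/2, Eriksen 1/1 — all within limits.

Yes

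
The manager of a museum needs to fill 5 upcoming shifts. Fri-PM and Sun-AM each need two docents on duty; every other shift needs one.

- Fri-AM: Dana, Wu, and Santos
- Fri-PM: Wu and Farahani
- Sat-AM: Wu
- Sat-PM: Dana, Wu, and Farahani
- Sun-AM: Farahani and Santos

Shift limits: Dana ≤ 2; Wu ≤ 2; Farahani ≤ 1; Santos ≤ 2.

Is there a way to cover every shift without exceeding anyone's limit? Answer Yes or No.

Total capacity is 7 and 7 slots are needed, so capacity alone doesn't rule it out.
Shifts {Fri-PM, Sun-AM} need 4 worker-slots in total, but the docents available for any of those shifts (Wu, Farahani, and Santos) can supply at most 3 among them. So no valid schedule exists.

No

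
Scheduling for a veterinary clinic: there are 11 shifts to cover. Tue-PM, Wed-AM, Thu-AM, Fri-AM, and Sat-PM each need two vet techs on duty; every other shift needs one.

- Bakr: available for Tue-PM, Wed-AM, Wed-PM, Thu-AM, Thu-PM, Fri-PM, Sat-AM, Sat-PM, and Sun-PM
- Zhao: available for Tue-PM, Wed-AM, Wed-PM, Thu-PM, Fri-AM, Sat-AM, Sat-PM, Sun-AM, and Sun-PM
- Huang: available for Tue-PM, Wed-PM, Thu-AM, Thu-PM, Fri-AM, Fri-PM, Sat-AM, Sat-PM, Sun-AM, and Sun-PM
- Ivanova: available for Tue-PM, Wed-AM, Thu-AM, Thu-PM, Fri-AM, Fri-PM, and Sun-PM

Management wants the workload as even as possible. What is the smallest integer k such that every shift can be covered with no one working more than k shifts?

With 4 vet techs and 16 worker-slots to fill, someone must work at least ⌈16/4⌉ = 4 shifts, so k ≥ 4.
k = 4 works: Tue-PM→Huang+Ivanova, Wed-AM→Bakr+Zhao, Wed-PM→Bakr, Thu-AM→Bakr+Huang, Thu-PM→Ivanova, Fri-AM→Zhao+Huang, Fri-PM→Ivanova, Sat-AM→Bakr, Sat-PM→Zhao+Huang, Sun-AM→Zhao, Sun-PM→Ivanova.
Loads: Bakr 4, Zhao 4, Huang 4, Ivanova 4 — all ≤ 4.

4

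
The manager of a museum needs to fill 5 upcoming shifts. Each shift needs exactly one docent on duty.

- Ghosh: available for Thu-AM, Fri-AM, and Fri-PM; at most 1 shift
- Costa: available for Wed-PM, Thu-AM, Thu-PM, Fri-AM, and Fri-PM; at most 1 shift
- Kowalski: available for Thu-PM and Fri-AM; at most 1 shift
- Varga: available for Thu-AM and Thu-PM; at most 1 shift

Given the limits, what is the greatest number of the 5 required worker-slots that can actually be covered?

Total capacity across all docents is 1+1+1+1 = 4, and 5 slots are needed, so at most 4 can be filled.
An assignment achieving 4: Wed-PM→Costa, Thu-AM→Varga, Thu-PM→Kowalski, Fri-PM→Ghosh.
Loads: Ghosh 1/1, Costa 1/1, Kowalski 1/1, Varga 1/1.

4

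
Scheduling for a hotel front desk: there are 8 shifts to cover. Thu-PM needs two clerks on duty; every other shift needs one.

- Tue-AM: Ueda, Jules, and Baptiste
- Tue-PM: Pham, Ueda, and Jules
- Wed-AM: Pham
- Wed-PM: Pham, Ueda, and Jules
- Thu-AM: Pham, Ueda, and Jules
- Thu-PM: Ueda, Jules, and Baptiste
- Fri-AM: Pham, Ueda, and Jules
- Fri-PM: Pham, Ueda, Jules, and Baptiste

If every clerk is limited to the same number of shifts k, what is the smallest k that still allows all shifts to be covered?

3

With 4 clerks and 9 worker-slots to fill, someone must work at least ⌈9/4⌉ = 3 shifts, so k ≥ 3.
k = 3 works: Tue-AM→Ueda, Tue-PM→Pham, Wed-AM→Pham, Wed-PM→Pham, Thu-AM→Ueda, Thu-PM→Ueda+Jules, Fri-AM→Jules, Fri-PM→Jules.
Loads: Pham 3, Ueda 3, Jules 3, Baptiste 0 — all ≤ 3.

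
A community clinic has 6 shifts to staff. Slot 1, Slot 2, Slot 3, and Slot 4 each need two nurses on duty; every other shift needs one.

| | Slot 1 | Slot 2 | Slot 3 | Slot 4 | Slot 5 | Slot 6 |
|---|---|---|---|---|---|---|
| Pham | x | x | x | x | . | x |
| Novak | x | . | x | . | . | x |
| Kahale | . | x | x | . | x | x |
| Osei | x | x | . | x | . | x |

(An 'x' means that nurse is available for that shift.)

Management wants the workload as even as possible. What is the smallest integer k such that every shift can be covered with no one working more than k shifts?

3

With 4 nurses and 10 worker-slots to fill, someone must work at least ⌈10/4⌉ = 3 shifts, so k ≥ 3.
k = 3 works: Slot 1→Pham+Novak, Slot 2→Pham+Kahale, Slot 3→Novak+Kahale, Slot 4→Pham+Osei, Slot 5→Kahale, Slot 6→Novak.
Loads: Pham 3, Novak 3, Kahale 3, Osei 1 — all ≤ 3.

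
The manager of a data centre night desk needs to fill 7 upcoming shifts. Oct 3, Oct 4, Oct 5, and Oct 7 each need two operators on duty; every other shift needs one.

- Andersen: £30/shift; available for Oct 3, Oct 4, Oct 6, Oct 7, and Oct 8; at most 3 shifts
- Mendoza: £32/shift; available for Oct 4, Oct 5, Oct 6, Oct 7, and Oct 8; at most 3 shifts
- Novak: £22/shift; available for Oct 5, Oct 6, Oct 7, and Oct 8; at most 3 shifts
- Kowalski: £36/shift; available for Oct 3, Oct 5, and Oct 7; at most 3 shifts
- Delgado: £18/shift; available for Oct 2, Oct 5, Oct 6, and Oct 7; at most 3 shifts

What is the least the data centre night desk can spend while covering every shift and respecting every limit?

£278

Oct 2 can only be covered by Delgado, so that assignment is forced.
Oct 3 can only be covered by Andersen and Kowalski, so that assignment is forced.
Oct 4 can only be covered by Andersen and Mendoza, so that assignment is forced.
Picking the cheapest available operator for each shift independently would cost £266, but that ignores the shift limits.
An optimal schedule: Oct 2→Delgado, Oct 3→Andersen+Kowalski, Oct 4→Andersen+Mendoza, Oct 5→Delgado+Novak, Oct 6→Delgado, Oct 7→Novak+Andersen, Oct 8→Novak.
Total: 18 + 30 + 36 + 30 + 32 + 18 + 22 + 18 + 22 + 30 + 22 = £278.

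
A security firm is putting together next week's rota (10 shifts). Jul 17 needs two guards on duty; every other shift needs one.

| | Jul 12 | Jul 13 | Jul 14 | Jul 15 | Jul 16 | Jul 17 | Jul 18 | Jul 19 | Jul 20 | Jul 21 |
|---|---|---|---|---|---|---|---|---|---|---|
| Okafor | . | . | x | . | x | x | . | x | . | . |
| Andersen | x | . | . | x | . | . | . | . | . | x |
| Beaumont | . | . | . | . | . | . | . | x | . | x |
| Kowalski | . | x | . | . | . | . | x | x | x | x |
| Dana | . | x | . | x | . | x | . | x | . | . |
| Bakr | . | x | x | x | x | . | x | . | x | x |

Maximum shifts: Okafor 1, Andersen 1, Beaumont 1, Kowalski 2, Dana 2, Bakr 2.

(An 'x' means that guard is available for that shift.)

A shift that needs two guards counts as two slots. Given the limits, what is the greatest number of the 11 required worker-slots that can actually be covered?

9

Total capacity across all guards is 1+1+1+2+2+2 = 9, and 11 slots are needed, so at most 9 can be filled.
An assignment achieving 9: Jul 12→Andersen, Jul 13→Dana, Jul 14→Okafor, Jul 15→Bakr, Jul 16→Bakr, Jul 17→Dana, Jul 18→Kowalski, Jul 19→Beaumont, Jul 20→Kowalski.
Loads: Okafor 1/1, Andersen 1/1, Beaumont 1/1, Kowalski 2/2, Dana 2/2, Bakr 2/2.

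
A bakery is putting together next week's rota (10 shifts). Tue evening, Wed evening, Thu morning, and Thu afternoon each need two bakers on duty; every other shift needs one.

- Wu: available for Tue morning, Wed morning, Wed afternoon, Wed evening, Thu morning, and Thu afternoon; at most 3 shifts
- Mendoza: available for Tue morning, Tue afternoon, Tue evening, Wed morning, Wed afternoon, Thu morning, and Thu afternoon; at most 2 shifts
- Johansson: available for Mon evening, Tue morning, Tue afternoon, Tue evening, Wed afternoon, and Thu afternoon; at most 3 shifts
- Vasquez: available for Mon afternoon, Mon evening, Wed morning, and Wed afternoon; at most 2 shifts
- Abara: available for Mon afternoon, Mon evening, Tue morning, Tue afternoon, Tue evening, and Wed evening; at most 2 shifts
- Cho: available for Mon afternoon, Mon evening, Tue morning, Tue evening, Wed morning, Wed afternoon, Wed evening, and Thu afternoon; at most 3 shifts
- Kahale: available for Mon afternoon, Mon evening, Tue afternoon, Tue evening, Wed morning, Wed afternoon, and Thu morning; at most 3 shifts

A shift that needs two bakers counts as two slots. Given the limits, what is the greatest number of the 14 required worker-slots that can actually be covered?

14

Total capacity across all bakers is 3+2+3+2+2+3+3 = 18, and 14 slots are needed, so at most 14 can be filled.
An assignment achieving 14: Mon afternoon→Vasquez, Mon evening→Johansson, Tue morning→Johansson, Tue afternoon→Mendoza, Tue evening→Abara+Cho, Wed morning→Vasquez, Wed afternoon→Cho, Wed evening→Wu+Abara, Thu morning→Wu+Mendoza, Thu afternoon→Wu+Johansson.
Loads: Wu 3/3, Mendoza 2/2, Johansson 3/3, Vasquez 2/2, Abara 2/2, Cho 2/3, Kahale 0/3.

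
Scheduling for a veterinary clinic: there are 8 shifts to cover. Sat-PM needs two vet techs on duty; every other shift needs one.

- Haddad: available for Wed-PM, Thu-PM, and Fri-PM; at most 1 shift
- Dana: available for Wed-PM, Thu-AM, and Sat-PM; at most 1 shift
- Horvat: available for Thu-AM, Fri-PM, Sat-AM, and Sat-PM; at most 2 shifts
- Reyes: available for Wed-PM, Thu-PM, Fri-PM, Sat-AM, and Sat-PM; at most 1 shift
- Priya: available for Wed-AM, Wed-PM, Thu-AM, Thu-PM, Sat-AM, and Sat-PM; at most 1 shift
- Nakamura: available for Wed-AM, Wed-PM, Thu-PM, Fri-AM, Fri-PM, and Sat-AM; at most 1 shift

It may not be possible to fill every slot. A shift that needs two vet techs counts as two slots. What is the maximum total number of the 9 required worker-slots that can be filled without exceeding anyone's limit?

7

Total capacity across all vet techs is 1+1+2+1+1+1 = 7, and 9 slots are needed, so at most 7 can be filled.
An assignment achieving 7: Wed-AM→Priya, Thu-AM→Dana, Thu-PM→Haddad, Fri-AM→Nakamura, Fri-PM→Horvat, Sat-AM→Horvat, Sat-PM→Reyes.
Loads: Haddad 1/1, Dana 1/1, Horvat 2/2, Reyes 1/1, Priya 1/1, Nakamura 1/1.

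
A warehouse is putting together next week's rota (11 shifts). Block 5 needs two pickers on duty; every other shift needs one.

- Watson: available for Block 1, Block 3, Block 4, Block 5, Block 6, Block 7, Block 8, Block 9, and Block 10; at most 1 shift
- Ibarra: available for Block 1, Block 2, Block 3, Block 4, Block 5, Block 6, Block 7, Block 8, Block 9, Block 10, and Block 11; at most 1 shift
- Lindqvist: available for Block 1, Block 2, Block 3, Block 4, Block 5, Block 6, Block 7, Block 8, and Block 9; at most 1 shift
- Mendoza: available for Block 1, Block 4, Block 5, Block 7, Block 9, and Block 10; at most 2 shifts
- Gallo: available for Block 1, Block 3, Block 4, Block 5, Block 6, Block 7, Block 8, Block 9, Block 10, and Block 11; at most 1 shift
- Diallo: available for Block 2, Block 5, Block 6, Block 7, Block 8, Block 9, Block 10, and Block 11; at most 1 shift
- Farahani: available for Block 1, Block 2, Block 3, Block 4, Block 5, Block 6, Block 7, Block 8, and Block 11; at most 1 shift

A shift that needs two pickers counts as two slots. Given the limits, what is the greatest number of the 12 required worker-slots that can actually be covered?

8

Total capacity across all pickers is 1+1+1+2+1+1+1 = 8, and 12 slots are needed, so at most 8 can be filled.
An assignment achieving 8: Block 1→Lindqvist, Block 2→Ibarra, Block 3→Watson, Block 4→Mendoza, Block 6→Diallo, Block 8→Farahani, Block 10→Mendoza, Block 11→Gallo.
Loads: Watson 1/1, Ibarra 1/1, Lindqvist 1/1, Mendoza 2/2, Gallo 1/1, Diallo 1/1, Farahani 1/1.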